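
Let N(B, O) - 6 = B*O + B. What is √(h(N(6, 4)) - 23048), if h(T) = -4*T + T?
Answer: 2*I*√5789 ≈ 152.17*I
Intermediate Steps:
N(B, O) = 6 + B + B*O (N(B, O) = 6 + (B*O + B) = 6 + (B + B*O) = 6 + B + B*O)
h(T) = -3*T
√(h(N(6, 4)) - 23048) = √(-3*(6 + 6 + 6*4) - 23048) = √(-3*(6 + 6 + 24) - 23048) = √(-3*36 - 23048) = √(-108 - 23048) = √(-23156) = 2*I*√5789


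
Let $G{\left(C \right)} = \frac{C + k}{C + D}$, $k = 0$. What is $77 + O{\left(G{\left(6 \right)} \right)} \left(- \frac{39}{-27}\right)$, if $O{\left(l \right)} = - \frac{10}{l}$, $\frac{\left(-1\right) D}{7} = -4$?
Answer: $- \frac{131}{27} \approx -4.8519$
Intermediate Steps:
$D = 28$ ($D = \left(-7\right) \left(-4\right) = 28$)
$G{\left(C \right)} = \frac{C}{28 + C}$ ($G{\left(C \right)} = \frac{C + 0}{C + 28} = \frac{C}{28 + C}$)
$77 + O{\left(G{\left(6 \right)} \right)} \left(- \frac{39}{-27}\right) = 77 + - \frac{10}{6 \frac{1}{28 + 6}} \left(- \frac{39}{-27}\right) = 77 + - \frac{10}{6 \cdot \frac{1}{34}} \left(\left(-39\right) \left(- \frac{1}{27}\right)\right) = 77 + - \frac{10}{6 \cdot \frac{1}{34}} \cdot \frac{13}{9} = 77 + - \frac{10}{\frac{3}{17}} \cdot \frac{13}{9} = 77 + \left(-10\right) \frac{17}{3} \cdot \frac{13}{9} = 77 - \frac{2210}{27} = - \frac{131}{27}$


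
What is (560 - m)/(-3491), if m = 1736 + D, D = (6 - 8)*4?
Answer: 1168/3491 ≈ 0.33457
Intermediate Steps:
D = -8 (D = -2*4 = -8)
m = 1728 (m = 1736 - 8 = 1728)
(560 - m)/(-3491) = (560 - 1*1728)/(-3491) = (560 - 1728)*(-1/3491) = -1168*(-1/3491) = 1168/3491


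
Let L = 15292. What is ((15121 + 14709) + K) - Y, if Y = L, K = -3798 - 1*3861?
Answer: 6879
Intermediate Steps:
K = -7659 (K = -3798 - 3861 = -7659)
Y = 15292
((15121 + 14709) + K) - Y = ((15121 + 14709) - 7659) - 1*15292 = (29830 - 7659) - 15292 = 22171 - 15292 = 6879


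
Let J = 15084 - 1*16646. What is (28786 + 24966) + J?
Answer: 52190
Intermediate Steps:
J = -1562 (J = 15084 - 16646 = -1562)
(28786 + 24966) + J = (28786 + 24966) - 1562 = 53752 - 1562 = 52190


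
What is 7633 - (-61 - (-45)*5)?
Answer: 7469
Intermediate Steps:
7633 - (-61 - (-45)*5) = 7633 - (-61 - 9*(-25)) = 7633 - (-61 + 225) = 7633 - 1*164 = 7633 - 164 = 7469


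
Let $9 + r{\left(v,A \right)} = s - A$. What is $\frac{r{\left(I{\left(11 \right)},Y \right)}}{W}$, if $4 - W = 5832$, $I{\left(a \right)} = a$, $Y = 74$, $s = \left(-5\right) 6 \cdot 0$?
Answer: $\frac{83}{5828} \approx 0.014242$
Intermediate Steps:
$s = 0$ ($s = \left(-30\right) 0 = 0$)
$W = -5828$ ($W = 4 - 5832 = -5828$)
$r{\left(v,A \right)} = -9 - A$ ($r{\left(v,A \right)} = -9 + \left(0 - A\right) = -9 - A$)
$\frac{r{\left(I{\left(11 \right)},Y \right)}}{W} = \frac{-9 - 74}{-5828} = \left(-9 - 74\right) \left(- \frac{1}{5828}\right) = \left(-83\right) \left(- \frac{1}{5828}\right) = \frac{83}{5828}$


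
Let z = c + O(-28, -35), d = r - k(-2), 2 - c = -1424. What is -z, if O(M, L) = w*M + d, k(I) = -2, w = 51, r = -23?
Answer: 23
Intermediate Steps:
c = 1426 (c = 2 - 1*(-1424) = 2 + 1424 = 1426)
d = -21 (d = -23 - 1*(-2) = -23 + 2 = -21)
O(M, L) = -21 + 51*M (O(M, L) = 51*M - 21 = -21 + 51*M)
z = -23 (z = 1426 + (-21 + 51*(-28)) = 1426 + (-21 - 1428) = 1426 - 1449 = -23)
-z = -1*(-23) = 23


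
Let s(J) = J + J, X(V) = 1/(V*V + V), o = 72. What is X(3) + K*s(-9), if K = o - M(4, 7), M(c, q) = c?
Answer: -14687/12 ≈ -1223.9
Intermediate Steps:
X(V) = 1/(V + V²) (X(V) = 1/(V² + V) = 1/(V + V²))
K = 68 (K = 72 - 1*4 = 72 - 4 = 68)
s(J) = 2*J
X(3) + K*s(-9) = 1/(3*(1 + 3)) + 68*(2*(-9)) = (⅓)/4 + 68*(-18) = (⅓)*(¼) - 1224 = 1/12 - 1224 = -14687/12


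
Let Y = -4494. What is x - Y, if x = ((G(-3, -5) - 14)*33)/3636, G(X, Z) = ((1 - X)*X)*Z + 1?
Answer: 5447245/1212 ≈ 4494.4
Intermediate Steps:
G(X, Z) = 1 + X*Z*(1 - X) (G(X, Z) = (X*(1 - X))*Z + 1 = X*Z*(1 - X) + 1 = 1 + X*Z*(1 - X))
x = 517/1212 (x = (((1 - 3*(-5) - 1*(-5)*(-3)²) - 14)*33)/3636 = (((1 + 15 - 1*(-5)*9) - 14)*33)*(1/3636) = (((1 + 15 + 45) - 14)*33)*(1/3636) = ((61 - 14)*33)*(1/3636) = (47*33)*(1/3636) = 1551*(1/3636) = 517/1212 ≈ 0.42657)
x - Y = 517/1212 - 1*(-4494) = 517/1212 + 4494 = 5447245/1212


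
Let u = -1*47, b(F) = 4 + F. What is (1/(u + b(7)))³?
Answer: -1/46656 ≈ -2.1433e-5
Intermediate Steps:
u = -47
(1/(u + b(7)))³ = (1/(-47 + (4 + 7)))³ = (1/(-47 + 11))³ = (1/(-36))³ = (-1/36)³ = -1/46656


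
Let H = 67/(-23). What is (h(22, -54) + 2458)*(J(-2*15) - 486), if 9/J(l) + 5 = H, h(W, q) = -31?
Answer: -215175393/182 ≈ -1.1823e+6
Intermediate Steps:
H = -67/23 (H = 67*(-1/23) = -67/23 ≈ -2.9130)
J(l) = -207/182 (J(l) = 9/(-5 - 67/23) = 9/(-182/23) = 9*(-23/182) = -207/182)
(h(22, -54) + 2458)*(J(-2*15) - 486) = (-31 + 2458)*(-207/182 - 486) = 2427*(-88659/182) = -215175393/182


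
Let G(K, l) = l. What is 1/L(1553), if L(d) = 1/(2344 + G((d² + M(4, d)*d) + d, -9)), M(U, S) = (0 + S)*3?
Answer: 2335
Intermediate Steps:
M(U, S) = 3*S (M(U, S) = S*3 = 3*S)
L(d) = 1/2335 (L(d) = 1/(2344 - 9) = 1/2335)
1/L(1553) = 1/(1/2335) = 2335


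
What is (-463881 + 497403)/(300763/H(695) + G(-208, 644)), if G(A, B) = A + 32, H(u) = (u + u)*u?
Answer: -10794642700/56574679 ≈ -190.80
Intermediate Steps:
H(u) = 2*u**2 (H(u) = (2*u)*u = 2*u**2)
G(A, B) = 32 + A
(-463881 + 497403)/(300763/H(695) + G(-208, 644)) = (-463881 + 497403)/(300763/((2*695**2)) + (32 - 208)) = 33522/(300763/((2*483025)) - 176) = 33522/(300763/966050 - 176) = 33522/(-169724037/966050) = 33522*(-966050/169724037) = -10794642700/56574679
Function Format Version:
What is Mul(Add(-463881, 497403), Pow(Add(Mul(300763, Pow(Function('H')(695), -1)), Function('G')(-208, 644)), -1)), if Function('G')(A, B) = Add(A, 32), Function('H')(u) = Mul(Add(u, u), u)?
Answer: Rational(-10794642700, 56574679) ≈ -190.80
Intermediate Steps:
Function('H')(u) = Mul(2, Pow(u, 2)) (Function('H')(u) = Mul(Mul(2, u), u) = Mul(2, Pow(u, 2)))
Function('G')(A, B) = Add(32, A)
Mul(Add(-463881, 497403), Pow(Add(Mul(300763, Pow(Function('H')(695), -1)), Function('G')(-208, 644)), -1)) = Mul(Add(-463881, 497403), Pow(Add(Mul(300763, Pow(Mul(2, Pow(695, 2)), -1)), Add(32, -208)), -1)) = Mul(33522, Pow(Add(Mul(300763, Pow(Mul(2, 483025), -1)), -176), -1)) = Mul(33522, Pow(Add(Mul(300763, Pow(966050, -1)), -176), -1)) = Mul(33522, Pow(Add(Mul(300763, Rational(1, 966050)), -176), -1)) = Mul(33522, Pow(Add(Rational(300763, 966050), -176), -1)) = Mul(33522, Pow(Rational(-169724037, 966050), -1)) = Mul(33522, Rational(-966050, 169724037)) = Rational(-10794642700, 56574679)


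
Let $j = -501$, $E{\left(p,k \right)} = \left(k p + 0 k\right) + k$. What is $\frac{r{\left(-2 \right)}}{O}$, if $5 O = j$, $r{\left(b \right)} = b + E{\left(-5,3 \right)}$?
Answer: $\frac{70}{501} \approx 0.13972$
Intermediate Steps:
$E{\left(p,k \right)} = k + k p$ ($E{\left(p,k \right)} = \left(k p + 0\right) + k = k p + k = k + k p$)
$r{\left(b \right)} = -12 + b$ ($r{\left(b \right)} = b + 3 \left(1 - 5\right) = b + 3 \left(-4\right) = b - 12 = -12 + b$)
$O = - \frac{501}{5}$ ($O = \frac{1}{5} \left(-501\right) = - \frac{501}{5} \approx -100.2$)
$\frac{r{\left(-2 \right)}}{O} = \frac{-12 - 2}{- \frac{501}{5}} = \left(-14\right) \left(- \frac{5}{501}\right) = \frac{70}{501}$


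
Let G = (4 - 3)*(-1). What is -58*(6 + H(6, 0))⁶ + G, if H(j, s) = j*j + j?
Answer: -709374246913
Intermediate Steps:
G = -1 (G = 1*(-1) = -1)
H(j, s) = j + j² (H(j, s) = j² + j = j + j²)
-58*(6 + H(6, 0))⁶ + G = -58*(6 + 6*(1 + 6))⁶ - 1 = -58*(6 + 6*7)⁶ - 1 = -58*(6 + 42)⁶ - 1 = -58*(48²)³ - 1 = -58*2304³ - 1 = -58*12230590464 - 1 = -709374246912 - 1 = -709374246913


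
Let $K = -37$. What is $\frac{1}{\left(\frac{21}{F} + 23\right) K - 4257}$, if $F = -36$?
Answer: $- \frac{12}{61037} \approx -0.0001966$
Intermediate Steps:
$\frac{1}{\left(\frac{21}{F} + 23\right) K - 4257} = \frac{1}{\left(\frac{21}{-36} + 23\right) \left(-37\right) - 4257} = \frac{1}{\left(21 \left(- \frac{1}{36}\right) + 23\right) \left(-37\right) - 4257} = \frac{1}{\left(- \frac{7}{12} + 23\right) \left(-37\right) - 4257} = \frac{1}{\frac{269}{12} \left(-37\right) - 4257} = \frac{1}{- \frac{9953}{12} - 4257} = \frac{1}{- \frac{61037}{12}} = - \frac{12}{61037}$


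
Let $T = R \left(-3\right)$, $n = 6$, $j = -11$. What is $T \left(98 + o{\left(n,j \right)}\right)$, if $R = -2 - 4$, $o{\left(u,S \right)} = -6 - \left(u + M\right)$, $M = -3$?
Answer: $1602$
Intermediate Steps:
$o{\left(u,S \right)} = -3 - u$ ($o{\left(u,S \right)} = -6 - \left(u - 3\right) = -6 - \left(-3 + u\right) = -3 - u$)
$R = -6$
$T = 18$ ($T = \left(-6\right) \left(-3\right) = 18$)
$T \left(98 + o{\left(n,j \right)}\right) = 18 \left(98 - 9\right) = 18 \cdot 89 = 1602$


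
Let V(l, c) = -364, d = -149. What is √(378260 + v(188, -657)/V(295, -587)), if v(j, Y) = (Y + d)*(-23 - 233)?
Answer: 2*√4626741/7 ≈ 614.57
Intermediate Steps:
v(j, Y) = 38144 - 256*Y (v(j, Y) = (Y - 149)*(-23 - 233) = (-149 + Y)*(-256) = 38144 - 256*Y)
√(378260 + v(188, -657)/V(295, -587)) = √(378260 + (38144 - 256*(-657))/(-364)) = √(378260 + (38144 + 168192)*(-1/364)) = √(378260 + 206336*(-1/364)) = √(378260 - 3968/7) = √(2643852/7) = 2*√4626741/7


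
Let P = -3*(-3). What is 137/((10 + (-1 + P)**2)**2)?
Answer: 137/5476 ≈ 0.025018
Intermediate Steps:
P = 9
137/((10 + (-1 + P)**2)**2) = 137/((10 + (-1 + 9)**2)**2) = 137/((10 + 8**2)**2) = 137/((10 + 64)**2) = 137/(74**2) = 137/5476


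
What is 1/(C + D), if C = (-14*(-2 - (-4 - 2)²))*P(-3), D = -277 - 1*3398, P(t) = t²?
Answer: 1/1113 ≈ 0.00089847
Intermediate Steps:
D = -3675 (D = -277 - 3398 = -3675)
C = 4788 (C = -14*(-2 - (-4 - 2)²)*(-3)² = -14*(-2 - 1*(-6)²)*9 = -14*(-2 - 1*36)*9 = -14*(-2 - 36)*9 = -14*(-38)*9 = 532*9 = 4788)
1/(C + D) = 1/(4788 - 3675) = 1/1113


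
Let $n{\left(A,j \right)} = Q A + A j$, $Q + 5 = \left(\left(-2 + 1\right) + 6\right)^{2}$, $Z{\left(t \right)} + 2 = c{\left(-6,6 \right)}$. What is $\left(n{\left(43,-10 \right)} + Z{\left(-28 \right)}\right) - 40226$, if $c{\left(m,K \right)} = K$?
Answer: $-39792$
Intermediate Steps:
$Z{\left(t \right)} = 4$ ($Z{\left(t \right)} = -2 + 6 = 4$)
$Q = 20$ ($Q = -5 + \left(\left(-2 + 1\right) + 6\right)^{2} = -5 + \left(-1 + 6\right)^{2} = -5 + 5^{2} = -5 + 25 = 20$)
$n{\left(A,j \right)} = 20 A + A j$
$\left(n{\left(43,-10 \right)} + Z{\left(-28 \right)}\right) - 40226 = \left(43 \left(20 - 10\right) + 4\right) - 40226 = \left(43 \cdot 10 + 4\right) - 40226 = \left(430 + 4\right) - 40226 = 434 - 40226 = -39792$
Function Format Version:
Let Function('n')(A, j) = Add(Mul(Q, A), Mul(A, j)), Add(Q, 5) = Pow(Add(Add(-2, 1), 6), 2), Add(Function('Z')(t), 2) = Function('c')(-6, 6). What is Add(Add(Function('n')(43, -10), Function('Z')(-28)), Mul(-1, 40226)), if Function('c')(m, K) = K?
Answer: -39792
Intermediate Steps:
Function('Z')(t) = 4 (Function('Z')(t) = Add(-2, 6) = 4)
Q = 20 (Q = Add(-5, Pow(Add(Add(-2, 1), 6), 2)) = Add(-5, Pow(Add(-1, 6), 2)) = Add(-5, Pow(5, 2)) = Add(-5, 25) = 20)
Function('n')(A, j) = Add(Mul(20, A), Mul(A, j))
Add(Add(Function('n')(43, -10), Function('Z')(-28)), Mul(-1, 40226)) = Add(Add(Mul(43, Add(20, -10)), 4), Mul(-1, 40226)) = Add(Add(Mul(43, 10), 4), -40226) = Add(Add(430, 4), -40226) = Add(434, -40226) = -39792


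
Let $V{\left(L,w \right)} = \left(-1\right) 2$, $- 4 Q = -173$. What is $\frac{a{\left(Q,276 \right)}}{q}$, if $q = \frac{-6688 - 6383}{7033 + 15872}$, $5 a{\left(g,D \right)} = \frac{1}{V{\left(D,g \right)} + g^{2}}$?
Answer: $- \frac{24432}{130261229} \approx -0.00018756$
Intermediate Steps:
$Q = \frac{173}{4}$ ($Q = \left(- \frac{1}{4}\right) \left(-173\right) = \frac{173}{4} \approx 43.25$)
$V{\left(L,w \right)} = -2$
$a{\left(g,D \right)} = \frac{1}{5 \left(-2 + g^{2}\right)}$
$q = - \frac{4357}{7635}$ ($q = - \frac{13071}{22905} = \left(-13071\right) \frac{1}{22905} = - \frac{4357}{7635} \approx -0.57066$)
$\frac{a{\left(Q,276 \right)}}{q} = \frac{\frac{1}{5} \frac{1}{-2 + \left(\frac{173}{4}\right)^{2}}}{- \frac{4357}{7635}} = \frac{1}{5 \left(-2 + \frac{29929}{16}\right)} \left(- \frac{7635}{4357}\right) = \frac{1}{5 \cdot \frac{29897}{16}} \left(- \frac{7635}{4357}\right) = \frac{1}{5} \cdot \frac{16}{29897} \left(- \frac{7635}{4357}\right) = \frac{16}{149485} \left(- \frac{7635}{4357}\right) = - \frac{24432}{130261229}$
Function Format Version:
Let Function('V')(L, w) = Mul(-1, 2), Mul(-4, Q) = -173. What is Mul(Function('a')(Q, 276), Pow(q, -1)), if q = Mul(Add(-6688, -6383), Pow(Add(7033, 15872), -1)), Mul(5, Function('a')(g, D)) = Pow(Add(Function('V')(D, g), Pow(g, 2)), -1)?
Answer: Rational(-24432, 130261229) ≈ -0.00018756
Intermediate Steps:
Q = Rational(173, 4) (Q = Mul(Rational(-1, 4), -173) = Rational(173, 4) ≈ 43.250)
Function('V')(L, w) = -2
Function('a')(g, D) = Mul(Rational(1, 5), Pow(Add(-2, Pow(g, 2)), -1))
q = Rational(-4357, 7635) (q = Mul(-13071, Pow(22905, -1)) = Mul(-13071, Rational(1, 22905)) = Rational(-4357, 7635) ≈ -0.57066)
Mul(Function('a')(Q, 276), Pow(q, -1)) = Mul(Mul(Rational(1, 5), Pow(Add(-2, Pow(Rational(173, 4), 2)), -1)), Pow(Rational(-4357, 7635), -1)) = Mul(Mul(Rational(1, 5), Pow(Add(-2, Rational(29929, 16)), -1)), Rational(-7635, 4357)) = Mul(Mul(Rational(1, 5), Pow(Rational(29897, 16), -1)), Rational(-7635, 4357)) = Mul(Mul(Rational(1, 5), Rational(16, 29897)), Rational(-7635, 4357)) = Mul(Rational(16, 149485), Rational(-7635, 4357)) = Rational(-24432, 130261229)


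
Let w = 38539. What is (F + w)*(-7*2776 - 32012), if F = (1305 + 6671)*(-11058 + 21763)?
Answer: -4394429767836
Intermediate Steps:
F = 85383080 (F = 7976*10705 = 85383080)
(F + w)*(-7*2776 - 32012) = (85383080 + 38539)*(-7*2776 - 32012) = 85421619*(-19432 - 32012) = 85421619*(-51444) = -4394429767836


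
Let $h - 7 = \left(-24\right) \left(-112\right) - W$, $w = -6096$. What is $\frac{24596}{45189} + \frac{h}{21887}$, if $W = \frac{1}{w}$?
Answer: $\frac{1341357773287}{2009752938576} \approx 0.66742$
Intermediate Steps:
$W = - \frac{1}{6096}$ ($W = \frac{1}{-6096} = - \frac{1}{6096} \approx -0.00016404$)
$h = \frac{16428721}{6096}$ ($h = 7 - - \frac{16386049}{6096} = 7 + \left(2688 + \frac{1}{6096}\right) = 7 + \frac{16386049}{6096} = \frac{16428721}{6096} \approx 2695.0$)
$\frac{24596}{45189} + \frac{h}{21887} = \frac{24596}{45189} + \frac{16428721}{6096 \cdot 21887} = 24596 \cdot \frac{1}{45189} + \frac{16428721}{6096} \cdot \frac{1}{21887} = \frac{24596}{45189} + \frac{16428721}{133423152} = \frac{1341357773287}{2009752938576}$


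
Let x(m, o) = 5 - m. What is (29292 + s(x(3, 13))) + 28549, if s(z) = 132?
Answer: 57973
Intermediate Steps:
(29292 + s(x(3, 13))) + 28549 = (29292 + 132) + 28549 = 29424 + 28549 = 57973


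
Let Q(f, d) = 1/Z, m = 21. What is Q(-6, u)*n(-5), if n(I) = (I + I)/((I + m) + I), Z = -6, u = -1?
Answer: 5/33 ≈ 0.15152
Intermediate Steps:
Q(f, d) = -⅙ (Q(f, d) = 1/(-6) = -⅙)
n(I) = 2*I/(21 + 2*I) (n(I) = (I + I)/((I + 21) + I) = (2*I)/((21 + I) + I) = (2*I)/(21 + 2*I) = 2*I/(21 + 2*I))
Q(-6, u)*n(-5) = -(-5)/(3*(21 + 2*(-5))) = -(-5)/(3*(21 - 10)) = -(-5)/(3*11) = -⅙*(-10/11) = 5/33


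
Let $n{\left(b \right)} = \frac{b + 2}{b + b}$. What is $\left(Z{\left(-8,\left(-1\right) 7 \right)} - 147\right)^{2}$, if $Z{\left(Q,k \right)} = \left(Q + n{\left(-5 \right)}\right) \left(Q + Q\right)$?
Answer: $\frac{14161}{25} \approx 566.44$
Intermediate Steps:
$n{\left(b \right)} = \frac{2 + b}{2 b}$
$Z{\left(Q,k \right)} = 2 Q \left(\frac{3}{10} + Q\right)$ ($Z{\left(Q,k \right)} = \left(Q + \frac{2 - 5}{2 \left(-5\right)}\right) \left(Q + Q\right) = \left(Q + \frac{1}{2} \left(- \frac{1}{5}\right) \left(-3\right)\right) 2 Q = \left(Q + \frac{3}{10}\right) 2 Q = \left(\frac{3}{10} + Q\right) 2 Q = 2 Q \left(\frac{3}{10} + Q\right)$)
$\left(Z{\left(-8,\left(-1\right) 7 \right)} - 147\right)^{2} = \left(\frac{1}{5} \left(-8\right) \left(3 + 10 \left(-8\right)\right) - 147\right)^{2} = \left(\frac{1}{5} \left(-8\right) \left(3 - 80\right) - 147\right)^{2} = \left(\frac{1}{5} \left(-8\right) \left(-77\right) - 147\right)^{2} = \left(\frac{616}{5} - 147\right)^{2} = \left(- \frac{119}{5}\right)^{2} = \frac{14161}{25}$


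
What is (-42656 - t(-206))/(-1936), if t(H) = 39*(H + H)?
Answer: 6647/484 ≈ 13.733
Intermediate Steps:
t(H) = 78*H (t(H) = 39*(2*H) = 78*H)
(-42656 - t(-206))/(-1936) = (-42656 - 78*(-206))/(-1936) = (-42656 - 1*(-16068))*(-1/1936) = (-42656 + 16068)*(-1/1936) = -26588*(-1/1936) = 6647/484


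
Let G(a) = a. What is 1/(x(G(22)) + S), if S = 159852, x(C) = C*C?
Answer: 1/160336 ≈ 6.2369e-6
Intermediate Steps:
x(C) = C**2
1/(x(G(22)) + S) = 1/(22**2 + 159852) = 1/(484 + 159852) = 1/160336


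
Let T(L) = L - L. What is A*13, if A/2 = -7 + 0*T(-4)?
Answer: -182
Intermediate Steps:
T(L) = 0
A = -14 (A = 2*(-7 + 0*0) = 2*(-7 + 0) = 2*(-7) = -14)
A*13 = -14*13 = -182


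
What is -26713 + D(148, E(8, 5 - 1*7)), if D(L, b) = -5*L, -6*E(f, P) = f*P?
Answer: -27453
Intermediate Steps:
E(f, P) = -P*f/6 (E(f, P) = -f*P/6 = -P*f/6)
-26713 + D(148, E(8, 5 - 1*7)) = -26713 - 5*148 = -26713 - 740 = -27453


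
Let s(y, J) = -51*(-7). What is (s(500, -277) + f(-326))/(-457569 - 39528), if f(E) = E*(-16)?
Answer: -5573/497097 ≈ -0.011211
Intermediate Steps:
f(E) = -16*E
s(y, J) = 357
(s(500, -277) + f(-326))/(-457569 - 39528) = (357 - 16*(-326))/(-457569 - 39528) = (357 + 5216)/(-497097) = 5573*(-1/497097) = -5573/497097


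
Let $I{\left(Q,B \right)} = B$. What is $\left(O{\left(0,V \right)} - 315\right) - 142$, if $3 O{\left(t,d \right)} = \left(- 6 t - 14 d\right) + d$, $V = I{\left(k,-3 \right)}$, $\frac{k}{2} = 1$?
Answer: $-444$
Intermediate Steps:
$k = 2$ ($k = 2 \cdot 1 = 2$)
$V = -3$
$O{\left(t,d \right)} = - 2 t - \frac{13 d}{3}$ ($O{\left(t,d \right)} = \frac{\left(- 6 t - 14 d\right) + d}{3} = \frac{\left(- 14 d - 6 t\right) + d}{3} = \frac{- 13 d - 6 t}{3} = - 2 t - \frac{13 d}{3}$)
$\left(O{\left(0,V \right)} - 315\right) - 142 = \left(\left(\left(-2\right) 0 - -13\right) - 315\right) - 142 = \left(\left(0 + 13\right) - 315\right) - 142 = \left(13 - 315\right) - 142 = -302 - 142 = -444$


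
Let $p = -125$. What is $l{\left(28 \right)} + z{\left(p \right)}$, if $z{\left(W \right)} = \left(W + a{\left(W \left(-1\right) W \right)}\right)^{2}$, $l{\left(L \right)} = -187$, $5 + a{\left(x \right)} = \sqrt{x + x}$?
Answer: $-14537 - 32500 i \sqrt{2} \approx -14537.0 - 45962.0 i$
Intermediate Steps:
$a{\left(x \right)} = -5 + \sqrt{2} \sqrt{x}$ ($a{\left(x \right)} = -5 + \sqrt{x + x} = -5 + \sqrt{2 x} = -5 + \sqrt{2} \sqrt{x}$)
$z{\left(W \right)} = \left(-5 + W + \sqrt{2} \sqrt{- W^{2}}\right)^{2}$ ($z{\left(W \right)} = \left(W + \left(-5 + \sqrt{2} \sqrt{W \left(-1\right) W}\right)\right)^{2} = \left(W + \left(-5 + \sqrt{2} \sqrt{- W W}\right)\right)^{2} = \left(W + \left(-5 + \sqrt{2} \sqrt{- W^{2}}\right)\right)^{2} = \left(-5 + W + \sqrt{2} \sqrt{- W^{2}}\right)^{2}$)
$l{\left(28 \right)} + z{\left(p \right)} = -187 + \left(-5 - 125 + \sqrt{2} \sqrt{- \left(-125\right)^{2}}\right)^{2} = -187 + \left(-5 - 125 + \sqrt{2} \sqrt{\left(-1\right) 15625}\right)^{2} = -187 + \left(-5 - 125 + \sqrt{2} \sqrt{-15625}\right)^{2} = -187 + \left(-5 - 125 + \sqrt{2} \cdot 125 i\right)^{2} = -187 + \left(-5 - 125 + 125 i \sqrt{2}\right)^{2} = -187 + \left(-130 + 125 i \sqrt{2}\right)^{2}$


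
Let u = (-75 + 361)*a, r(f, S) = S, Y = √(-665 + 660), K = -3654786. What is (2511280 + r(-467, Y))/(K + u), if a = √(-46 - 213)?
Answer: (√5 - 2511280*I)/(2*(143*√259 + 1827393*I)) ≈ -0.68712 - 0.00086595*I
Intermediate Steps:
Y = I*√5 (Y = √(-5) = I*√5 ≈ 2.2361*I)
a = I*√259 (a = √(-259) = I*√259 ≈ 16.093*I)
u = 286*I*√259 (u = (-75 + 361)*(I*√259) = 286*(I*√259) = 286*I*√259 ≈ 4602.7*I)
(2511280 + r(-467, Y))/(K + u) = (2511280 + I*√5)/(-3654786 + 286*I*√259)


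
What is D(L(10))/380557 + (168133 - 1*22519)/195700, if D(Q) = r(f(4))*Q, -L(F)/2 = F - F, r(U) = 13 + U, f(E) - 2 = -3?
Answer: 72807/97850 ≈ 0.74407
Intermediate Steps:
f(E) = -1 (f(E) = 2 - 3 = -1)
L(F) = 0 (L(F) = -2*(F - F) = -2*0 = 0)
D(Q) = 12*Q (D(Q) = (13 - 1)*Q = 12*Q)
D(L(10))/380557 + (168133 - 1*22519)/195700 = (12*0)/380557 + (168133 - 1*22519)/195700 = 0*(1/380557) + (168133 - 22519)*(1/195700) = 0 + 145614*(1/195700) = 0 + 72807/97850 = 72807/97850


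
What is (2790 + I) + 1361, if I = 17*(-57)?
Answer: 3182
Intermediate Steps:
I = -969
(2790 + I) + 1361 = (2790 - 969) + 1361 = 1821 + 1361 = 3182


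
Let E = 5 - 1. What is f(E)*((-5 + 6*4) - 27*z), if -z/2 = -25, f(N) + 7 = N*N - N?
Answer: -6655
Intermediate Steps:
E = 4
f(N) = -7 + N² - N (f(N) = -7 + (N*N - N) = -7 + (N² - N) = -7 + N² - N)
z = 50 (z = -2*(-25) = 50)
f(E)*((-5 + 6*4) - 27*z) = (-7 + 4² - 1*4)*((-5 + 6*4) - 27*50) = (-7 + 16 - 4)*((-5 + 24) - 1350) = 5*(19 - 1350) = 5*(-1331) = -6655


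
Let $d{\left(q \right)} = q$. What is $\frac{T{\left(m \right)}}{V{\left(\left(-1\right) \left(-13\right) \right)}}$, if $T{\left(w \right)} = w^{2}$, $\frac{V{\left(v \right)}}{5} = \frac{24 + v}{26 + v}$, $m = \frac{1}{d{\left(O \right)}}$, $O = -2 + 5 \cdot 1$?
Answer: $\frac{13}{555} \approx 0.023423$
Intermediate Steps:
$O = 3$ ($O = -2 + 5 = 3$)
$m = \frac{1}{3} \approx 0.33333$
$V{\left(v \right)} = \frac{5 \left(24 + v\right)}{26 + v}$ ($V{\left(v \right)} = 5 \frac{24 + v}{26 + v} = \frac{5 \left(24 + v\right)}{26 + v}$)
$\frac{T{\left(m \right)}}{V{\left(\left(-1\right) \left(-13\right) \right)}} = \frac{1}{9 \frac{5 \left(24 - -13\right)}{26 - -13}} = \frac{1}{9 \frac{5 \left(24 + 13\right)}{26 + 13}} = \frac{1}{9 \cdot 5 \cdot \frac{1}{39} \cdot 37} = \frac{1}{9 \cdot \frac{185}{39}} = \frac{1}{9} \cdot \frac{39}{185} = \frac{13}{555}$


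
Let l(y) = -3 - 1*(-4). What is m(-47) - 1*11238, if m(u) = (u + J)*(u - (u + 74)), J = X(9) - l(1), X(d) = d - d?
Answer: -7686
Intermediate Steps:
l(y) = 1 (l(y) = -3 + 4 = 1)
X(d) = 0
J = -1 (J = 0 - 1*1 = 0 - 1 = -1)
m(u) = 74 - 74*u (m(u) = (u - 1)*(u - (u + 74)) = (-1 + u)*(u - (74 + u)) = (-1 + u)*(u + (-74 - u)) = (-1 + u)*(-74) = 74 - 74*u)
m(-47) - 1*11238 = (74 - 74*(-47)) - 1*11238 = (74 + 3478) - 11238 = 3552 - 11238 = -7686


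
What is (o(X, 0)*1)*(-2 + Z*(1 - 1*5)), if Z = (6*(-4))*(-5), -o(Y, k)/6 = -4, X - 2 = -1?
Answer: -11568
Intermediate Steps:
X = 1 (X = 2 - 1 = 1)
o(Y, k) = 24 (o(Y, k) = -6*(-4) = 24)
Z = 120 (Z = -24*(-5) = 120)
(o(X, 0)*1)*(-2 + Z*(1 - 1*5)) = (24*1)*(-2 + 120*(1 - 1*5)) = 24*(-2 + 120*(1 - 5)) = 24*(-2 + 120*(-4)) = 24*(-2 - 480) = 24*(-482) = -11568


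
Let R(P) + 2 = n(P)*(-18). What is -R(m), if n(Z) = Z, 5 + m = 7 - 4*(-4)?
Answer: 326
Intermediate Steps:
m = 18 (m = -5 + (7 - 4*(-4)) = -5 + (7 + 16) = -5 + 23 = 18)
R(P) = -2 - 18*P (R(P) = -2 + P*(-18) = -2 - 18*P)
-R(m) = -(-2 - 18*18) = -(-2 - 324) = -1*(-326) = 326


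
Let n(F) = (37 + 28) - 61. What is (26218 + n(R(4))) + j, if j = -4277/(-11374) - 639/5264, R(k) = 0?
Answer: 16702107761/636944 ≈ 26222.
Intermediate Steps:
j = 162193/636944 (j = -4277*(-1/11374) - 639*1/5264 = 91/242 - 639/5264 = 162193/636944 ≈ 0.25464)
n(F) = 4 (n(F) = 65 - 61 = 4)
(26218 + n(R(4))) + j = (26218 + 4) + 162193/636944 = 26222 + 162193/636944 = 16702107761/636944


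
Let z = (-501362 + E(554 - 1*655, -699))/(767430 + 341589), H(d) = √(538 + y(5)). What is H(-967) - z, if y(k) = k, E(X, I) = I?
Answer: 502061/1109019 + √543 ≈ 23.755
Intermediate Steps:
H(d) = √543 (H(d) = √(538 + 5) = √543)
z = -502061/1109019 (z = (-501362 - 699)/(767430 + 341589) = -502061/1109019 ≈ -0.45271)
H(-967) - z = √543 - 1*(-502061/1109019) = √543 + 502061/1109019 = 502061/1109019 + √543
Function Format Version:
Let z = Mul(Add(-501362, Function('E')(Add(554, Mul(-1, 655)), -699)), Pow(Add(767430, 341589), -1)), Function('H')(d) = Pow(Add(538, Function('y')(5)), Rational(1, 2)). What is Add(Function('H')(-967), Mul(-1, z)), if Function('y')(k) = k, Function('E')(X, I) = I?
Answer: Add(Rational(502061, 1109019), Pow(543, Rational(1, 2))) ≈ 23.755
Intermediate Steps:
Function('H')(d) = Pow(543, Rational(1, 2)) (Function('H')(d) = Pow(Add(538, 5), Rational(1, 2)) = Pow(543, Rational(1, 2)))
z = Rational(-502061, 1109019) (z = Mul(Add(-501362, -699), Pow(Add(767430, 341589), -1)) = Mul(-502061, Pow(1109019, -1)) = Mul(-502061, Rational(1, 1109019)) = Rational(-502061, 1109019) ≈ -0.45271)
Add(Function('H')(-967), Mul(-1, z)) = Add(Pow(543, Rational(1, 2)), Mul(-1, Rational(-502061, 1109019))) = Add(Pow(543, Rational(1, 2)), Rational(502061, 1109019)) = Add(Rational(502061, 1109019), Pow(543, Rational(1, 2)))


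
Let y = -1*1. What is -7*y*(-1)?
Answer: -7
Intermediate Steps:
y = -1
-7*y*(-1) = -7*(-1)*(-1) = 7*(-1) = -7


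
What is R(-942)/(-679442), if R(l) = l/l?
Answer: -1/679442 ≈ -1.4718e-6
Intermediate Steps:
R(l) = 1
R(-942)/(-679442) = 1/(-679442) = 1*(-1/679442) = -1/679442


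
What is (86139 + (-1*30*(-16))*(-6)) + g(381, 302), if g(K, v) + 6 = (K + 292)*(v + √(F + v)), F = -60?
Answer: 286499 + 7403*√2 ≈ 2.9697e+5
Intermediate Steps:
g(K, v) = -6 + (292 + K)*(v + √(-60 + v)) (g(K, v) = -6 + (K + 292)*(v + √(-60 + v)) = -6 + (292 + K)*(v + √(-60 + v)))
(86139 + (-1*30*(-16))*(-6)) + g(381, 302) = (86139 + (-1*30*(-16))*(-6)) + (-6 + 292*302 + 292*√(-60 + 302) + 381*302 + 381*√(-60 + 302)) = (86139 - 30*(-16)*(-6)) + (-6 + 88184 + 292*√242 + 115062 + 381*√242) = (86139 + 480*(-6)) + (-6 + 88184 + 292*(11*√2) + 115062 + 381*(11*√2)) = (86139 - 2880) + (-6 + 88184 + 3212*√2 + 115062 + 4191*√2) = 83259 + (203240 + 7403*√2) = 286499 + 7403*√2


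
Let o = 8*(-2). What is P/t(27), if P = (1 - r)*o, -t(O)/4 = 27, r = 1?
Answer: 0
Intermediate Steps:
t(O) = -108 (t(O) = -4*27 = -108)
o = -16
P = 0 (P = (1 - 1*1)*(-16) = (1 - 1)*(-16) = 0*(-16) = 0)
P/t(27) = 0/(-108) = 0*(-1/108) = 0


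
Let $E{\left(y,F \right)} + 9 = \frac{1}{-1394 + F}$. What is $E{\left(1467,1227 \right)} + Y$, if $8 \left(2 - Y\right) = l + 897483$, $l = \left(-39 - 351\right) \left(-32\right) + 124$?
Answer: $- \frac{151993889}{1336} \approx -1.1377 \cdot 10^{5}$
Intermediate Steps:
$l = 12604$ ($l = \left(-390\right) \left(-32\right) + 124 = 12480 + 124 = 12604$)
$E{\left(y,F \right)} = -9 + \frac{1}{-1394 + F}$
$Y = - \frac{910071}{8}$ ($Y = 2 - \frac{12604 + 897483}{8} = 2 - \frac{910087}{8} = - \frac{910071}{8} \approx -1.1376 \cdot 10^{5}$)
$E{\left(1467,1227 \right)} + Y = \frac{12547 - 11043}{-1394 + 1227} - \frac{910071}{8} = \frac{12547 - 11043}{-167} - \frac{910071}{8} = \left(- \frac{1}{167}\right) 1504 - \frac{910071}{8} = - \frac{1504}{167} - \frac{910071}{8} = - \frac{151993889}{1336}$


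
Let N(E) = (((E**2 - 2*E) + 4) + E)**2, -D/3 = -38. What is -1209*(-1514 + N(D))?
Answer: -200751405738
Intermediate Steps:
D = 114 (D = -3*(-38) = 114)
N(E) = (4 + E**2 - E)**2 (N(E) = ((4 + E**2 - 2*E) + E)**2 = (4 + E**2 - E)**2)
-1209*(-1514 + N(D)) = -1209*(-1514 + (4 + 114**2 - 1*114)**2) = -1209*(-1514 + (4 + 12996 - 114)**2) = -1209*(-1514 + 12886**2) = -1209*(-1514 + 166048996) = -1209*166047482 = -200751405738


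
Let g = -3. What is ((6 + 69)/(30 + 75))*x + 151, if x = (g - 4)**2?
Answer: 186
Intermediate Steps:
x = 49 (x = (-3 - 4)**2 = (-7)**2 = 49)
((6 + 69)/(30 + 75))*x + 151 = ((6 + 69)/(30 + 75))*49 + 151 = (75/105)*49 + 151 = (75*(1/105))*49 + 151 = (5/7)*49 + 151 = 35 + 151 = 186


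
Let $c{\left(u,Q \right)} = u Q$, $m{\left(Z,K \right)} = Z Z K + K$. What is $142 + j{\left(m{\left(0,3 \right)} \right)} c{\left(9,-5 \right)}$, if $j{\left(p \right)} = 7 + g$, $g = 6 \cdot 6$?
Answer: $-1793$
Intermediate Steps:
$g = 36$
$m{\left(Z,K \right)} = K + K Z^{2}$ ($m{\left(Z,K \right)} = Z^{2} K + K = K Z^{2} + K = K + K Z^{2}$)
$j{\left(p \right)} = 43$ ($j{\left(p \right)} = 7 + 36 = 43$)
$c{\left(u,Q \right)} = Q u$
$142 + j{\left(m{\left(0,3 \right)} \right)} c{\left(9,-5 \right)} = 142 + 43 \left(\left(-5\right) 9\right) = 142 + 43 \left(-45\right) = 142 - 1935 = -1793$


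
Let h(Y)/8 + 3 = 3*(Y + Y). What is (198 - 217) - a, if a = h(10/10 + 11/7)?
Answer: -829/7 ≈ -118.43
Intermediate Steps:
h(Y) = -24 + 48*Y (h(Y) = -24 + 8*(3*(Y + Y)) = -24 + 8*(3*(2*Y)) = -24 + 8*(6*Y) = -24 + 48*Y)
a = 696/7 (a = -24 + 48*(10/10 + 11/7) = -24 + 48*(10*(⅒) + 11*(⅐)) = -24 + 48*(1 + 11/7) = -24 + 48*(18/7) = -24 + 864/7 = 696/7 ≈ 99.429)
(198 - 217) - a = (198 - 217) - 1*696/7 = -19 - 696/7 = -829/7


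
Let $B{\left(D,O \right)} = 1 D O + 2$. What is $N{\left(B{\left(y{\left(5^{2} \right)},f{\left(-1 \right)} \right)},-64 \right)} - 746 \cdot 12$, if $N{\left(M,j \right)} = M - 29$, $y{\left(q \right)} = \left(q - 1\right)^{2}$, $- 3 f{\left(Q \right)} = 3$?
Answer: $-9555$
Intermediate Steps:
$f{\left(Q \right)} = -1$ ($f{\left(Q \right)} = \left(- \frac{1}{3}\right) 3 = -1$)
$y{\left(q \right)} = \left(-1 + q\right)^{2}$
$B{\left(D,O \right)} = 2 + D O$ ($B{\left(D,O \right)} = D O + 2 = 2 + D O$)
$N{\left(M,j \right)} = -29 + M$
$N{\left(B{\left(y{\left(5^{2} \right)},f{\left(-1 \right)} \right)},-64 \right)} - 746 \cdot 12 = \left(-29 + \left(2 + \left(-1 + 5^{2}\right)^{2} \left(-1\right)\right)\right) - 746 \cdot 12 = \left(-29 + \left(2 + \left(-1 + 25\right)^{2} \left(-1\right)\right)\right) - 8952 = \left(-29 + \left(2 + 24^{2} \left(-1\right)\right)\right) - 8952 = \left(-29 + \left(2 + 576 \left(-1\right)\right)\right) - 8952 = \left(-29 + \left(2 - 576\right)\right) - 8952 = \left(-29 - 574\right) - 8952 = -603 - 8952 = -9555$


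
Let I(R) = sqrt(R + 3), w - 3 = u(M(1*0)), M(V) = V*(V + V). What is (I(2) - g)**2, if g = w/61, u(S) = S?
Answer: 18614/3721 - 6*sqrt(5)/61 ≈ 4.7825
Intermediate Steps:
M(V) = 2*V**2 (M(V) = V*(2*V) = 2*V**2)
w = 3 (w = 3 + 2*(1*0)**2 = 3 + 2*0**2 = 3 + 2*0 = 3 + 0 = 3)
g = 3/61 ≈ 0.049180
I(R) = sqrt(3 + R)
(I(2) - g)**2 = (sqrt(3 + 2) - 1*3/61)**2 = (sqrt(5) - 3/61)**2 = (-3/61 + sqrt(5))**2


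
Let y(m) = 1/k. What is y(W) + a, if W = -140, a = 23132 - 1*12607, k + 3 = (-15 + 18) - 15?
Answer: 157874/15 ≈ 10525.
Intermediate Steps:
k = -15 (k = -3 + ((-15 + 18) - 15) = -3 + (3 - 15) = -3 - 12 = -15)
a = 10525 (a = 23132 - 12607 = 10525)
y(m) = -1/15 (y(m) = 1/(-15) = -1/15)
y(W) + a = -1/15 + 10525 = 157874/15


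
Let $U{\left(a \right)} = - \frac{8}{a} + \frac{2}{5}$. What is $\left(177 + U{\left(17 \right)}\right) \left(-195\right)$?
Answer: $- \frac{586521}{17} \approx -34501.0$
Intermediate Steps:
$U{\left(a \right)} = \frac{2}{5} - \frac{8}{a}$ ($U{\left(a \right)} = - \frac{8}{a} + 2 \cdot \frac{1}{5} = - \frac{8}{a} + \frac{2}{5} = \frac{2}{5} - \frac{8}{a}$)
$\left(177 + U{\left(17 \right)}\right) \left(-195\right) = \left(177 + \left(\frac{2}{5} - \frac{8}{17}\right)\right) \left(-195\right) = \left(177 - \frac{6}{85}\right) \left(-195\right) = \frac{15039}{85} \left(-195\right) = - \frac{586521}{17}$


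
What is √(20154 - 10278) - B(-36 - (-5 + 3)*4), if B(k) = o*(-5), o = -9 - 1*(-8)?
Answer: -5 + 2*√2469 ≈ 94.378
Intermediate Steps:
o = -1 (o = -9 + 8 = -1)
B(k) = 5 (B(k) = -1*(-5) = 5)
√(20154 - 10278) - B(-36 - (-5 + 3)*4) = √(20154 - 10278) - 1*5 = √9876 - 5 = 2*√2469 - 5 = -5 + 2*√2469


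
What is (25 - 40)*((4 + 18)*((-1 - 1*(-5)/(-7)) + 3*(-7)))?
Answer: 52470/7 ≈ 7495.7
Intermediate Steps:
(25 - 40)*((4 + 18)*((-1 - 1*(-5)/(-7)) + 3*(-7))) = -330*((-1 + 5*(-⅐)) - 21) = -330*((-1 - 5/7) - 21) = -330*(-12/7 - 21) = -330*(-159)/7 = -15*(-3498/7) = 52470/7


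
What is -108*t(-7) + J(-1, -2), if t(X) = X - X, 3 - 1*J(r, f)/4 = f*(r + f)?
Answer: -12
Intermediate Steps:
J(r, f) = 12 - 4*f*(f + r) (J(r, f) = 12 - 4*f*(r + f) = 12 - 4*f*(f + r))
t(X) = 0
-108*t(-7) + J(-1, -2) = -108*0 + (12 - 4*(-2)² - 4*(-2)*(-1)) = 0 + (12 - 4*4 - 8) = 0 + (12 - 16 - 8) = 0 - 12 = -12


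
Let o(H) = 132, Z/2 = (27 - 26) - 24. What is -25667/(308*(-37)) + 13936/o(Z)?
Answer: 3686425/34188 ≈ 107.83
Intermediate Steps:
Z = -46 (Z = 2*((27 - 26) - 24) = 2*(1 - 24) = 2*(-23) = -46)
-25667/(308*(-37)) + 13936/o(Z) = -25667/(308*(-37)) + 13936/132 = -25667/(-11396) + 13936*(1/132) = -25667*(-1/11396) + 3484/33 = 25667/11396 + 3484/33 = 3686425/34188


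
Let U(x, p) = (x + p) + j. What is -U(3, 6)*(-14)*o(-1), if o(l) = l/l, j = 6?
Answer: 210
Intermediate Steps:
U(x, p) = 6 + p + x (U(x, p) = (x + p) + 6 = (p + x) + 6 = 6 + p + x)
o(l) = 1
-U(3, 6)*(-14)*o(-1) = -(6 + 6 + 3)*(-14) = -15*(-14) = -(-210) = -1*(-210) = 210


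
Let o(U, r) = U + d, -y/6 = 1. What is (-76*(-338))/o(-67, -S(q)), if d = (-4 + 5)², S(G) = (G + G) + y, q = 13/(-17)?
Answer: -12844/33 ≈ -389.21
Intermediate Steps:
q = -13/17 (q = 13*(-1/17) = -13/17 ≈ -0.76471)
y = -6 (y = -6*1 = -6)
S(G) = -6 + 2*G (S(G) = (G + G) - 6 = 2*G - 6 = -6 + 2*G)
d = 1 (d = 1² = 1)
o(U, r) = 1 + U (o(U, r) = U + 1 = 1 + U)
(-76*(-338))/o(-67, -S(q)) = (-76*(-338))/(1 - 67) = 25688/(-66) = 25688*(-1/66) = -12844/33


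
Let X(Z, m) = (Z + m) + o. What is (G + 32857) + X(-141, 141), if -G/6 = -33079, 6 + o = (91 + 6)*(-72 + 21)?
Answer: 226378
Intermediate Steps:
o = -4953 (o = -6 + (91 + 6)*(-72 + 21) = -6 + 97*(-51) = -6 - 4947 = -4953)
G = 198474 (G = -6*(-33079) = 198474)
X(Z, m) = -4953 + Z + m (X(Z, m) = (Z + m) - 4953 = -4953 + Z + m)
(G + 32857) + X(-141, 141) = (198474 + 32857) + (-4953 - 141 + 141) = 231331 - 4953 = 226378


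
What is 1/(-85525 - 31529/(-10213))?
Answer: -10213/873435296 ≈ -1.1693e-5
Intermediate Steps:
1/(-85525 - 31529/(-10213)) = 1/(-85525 - 31529*(-1/10213)) = 1/(-85525 + 31529/10213) = 1/(-873435296/10213) = -10213/873435296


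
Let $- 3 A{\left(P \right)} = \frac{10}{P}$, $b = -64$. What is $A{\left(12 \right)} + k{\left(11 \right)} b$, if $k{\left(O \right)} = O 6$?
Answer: $- \frac{76037}{18} \approx -4224.3$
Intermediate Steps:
$k{\left(O \right)} = 6 O$
$A{\left(P \right)} = - \frac{10}{3 P}$ ($A{\left(P \right)} = - \frac{10 \frac{1}{P}}{3} = - \frac{10}{3 P}$)
$A{\left(12 \right)} + k{\left(11 \right)} b = - \frac{10}{3 \cdot 12} + 6 \cdot 11 \left(-64\right) = \left(- \frac{10}{3}\right) \frac{1}{12} + 66 \left(-64\right) = - \frac{5}{18} - 4224 = - \frac{76037}{18}$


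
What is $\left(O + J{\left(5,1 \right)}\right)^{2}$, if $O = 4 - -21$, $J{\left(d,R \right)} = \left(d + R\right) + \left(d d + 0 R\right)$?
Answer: $3136$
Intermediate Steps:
$J{\left(d,R \right)} = R + d + d^{2}$ ($J{\left(d,R \right)} = \left(R + d\right) + \left(d^{2} + 0\right) = \left(R + d\right) + d^{2} = R + d + d^{2}$)
$O = 25$ ($O = 4 + 21 = 25$)
$\left(O + J{\left(5,1 \right)}\right)^{2} = \left(25 + \left(1 + 5 + 5^{2}\right)\right)^{2} = \left(25 + \left(1 + 5 + 25\right)\right)^{2} = \left(25 + 31\right)^{2} = 56^{2} = 3136$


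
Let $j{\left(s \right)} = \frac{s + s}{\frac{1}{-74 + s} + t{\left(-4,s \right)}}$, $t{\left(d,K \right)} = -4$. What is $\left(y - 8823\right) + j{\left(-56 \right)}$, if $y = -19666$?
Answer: $- \frac{14828209}{521} \approx -28461.0$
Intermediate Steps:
$j{\left(s \right)} = \frac{2 s}{-4 + \frac{1}{-74 + s}}$ ($j{\left(s \right)} = \frac{s + s}{\frac{1}{-74 + s} - 4} = \frac{2 s}{-4 + \frac{1}{-74 + s}}$)
$\left(y - 8823\right) + j{\left(-56 \right)} = \left(-19666 - 8823\right) + 2 \left(-56\right) \frac{1}{297 - -224} \left(-74 - 56\right) = -28489 + 2 \left(-56\right) \frac{1}{297 + 224} \left(-130\right) = -28489 + 2 \left(-56\right) \frac{1}{521} \left(-130\right) = -28489 + \frac{14560}{521} = - \frac{14828209}{521}$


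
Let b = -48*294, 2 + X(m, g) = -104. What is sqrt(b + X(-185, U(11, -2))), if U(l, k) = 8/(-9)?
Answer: I*sqrt(14218) ≈ 119.24*I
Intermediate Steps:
U(l, k) = -8/9 (U(l, k) = 8*(-1/9) = -8/9)
X(m, g) = -106 (X(m, g) = -2 - 104 = -106)
b = -14112
sqrt(b + X(-185, U(11, -2))) = sqrt(-14112 - 106) = sqrt(-14218) = I*sqrt(14218)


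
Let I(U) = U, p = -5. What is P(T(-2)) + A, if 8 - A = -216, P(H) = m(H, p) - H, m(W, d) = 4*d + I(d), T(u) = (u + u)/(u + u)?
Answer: 198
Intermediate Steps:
T(u) = 1 (T(u) = (2*u)/((2*u)) = (2*u)*(1/(2*u)) = 1)
m(W, d) = 5*d (m(W, d) = 4*d + d = 5*d)
P(H) = -25 - H (P(H) = 5*(-5) - H = -25 - H)
A = 224 (A = 8 - 1*(-216) = 8 + 216 = 224)
P(T(-2)) + A = (-25 - 1*1) + 224 = (-25 - 1) + 224 = -26 + 224 = 198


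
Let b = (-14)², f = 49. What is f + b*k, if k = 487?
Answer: 95501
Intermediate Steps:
b = 196
f + b*k = 49 + 196*487 = 49 + 95452 = 95501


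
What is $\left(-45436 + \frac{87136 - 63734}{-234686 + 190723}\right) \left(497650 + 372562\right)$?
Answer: $- \frac{1738271330469240}{43963} \approx -3.9539 \cdot 10^{10}$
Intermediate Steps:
$\left(-45436 + \frac{87136 - 63734}{-234686 + 190723}\right) \left(497650 + 372562\right) = \left(-45436 + \frac{23402}{-43963}\right) 870212 = \left(-45436 + 23402 \left(- \frac{1}{43963}\right)\right) 870212 = \left(-45436 - \frac{23402}{43963}\right) 870212 = \left(- \frac{1997526270}{43963}\right) 870212 = - \frac{1738271330469240}{43963}$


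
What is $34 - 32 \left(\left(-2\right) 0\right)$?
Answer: $34$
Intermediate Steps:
$34 - 32 \left(\left(-2\right) 0\right) = 34 - 0 = 34 + 0 = 34$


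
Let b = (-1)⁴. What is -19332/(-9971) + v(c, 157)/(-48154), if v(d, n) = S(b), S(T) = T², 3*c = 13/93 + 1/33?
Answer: 930903157/480143534 ≈ 1.9388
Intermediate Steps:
c = 58/1023 (c = (13/93 + 1/33)/3 = (⅓)*(58/341) = 58/1023 ≈ 0.056696)
b = 1
v(d, n) = 1 (v(d, n) = 1² = 1)
-19332/(-9971) + v(c, 157)/(-48154) = -19332/(-9971) + 1/(-48154) = -19332*(-1/9971) + 1*(-1/48154) = 19332/9971 - 1/48154 = 930903157/480143534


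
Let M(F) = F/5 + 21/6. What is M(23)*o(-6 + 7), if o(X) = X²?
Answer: 81/10 ≈ 8.1000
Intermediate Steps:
M(F) = 7/2 + F/5 (M(F) = F*(⅕) + 21*(⅙) = F/5 + 7/2 = 7/2 + F/5)
M(23)*o(-6 + 7) = (7/2 + (⅕)*23)*(-6 + 7)² = (7/2 + 23/5)*1² = (81/10)*1 = 81/10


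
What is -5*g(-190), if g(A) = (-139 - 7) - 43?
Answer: 945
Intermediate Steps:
g(A) = -189 (g(A) = -146 - 43 = -189)
-5*g(-190) = -5*(-189) = 945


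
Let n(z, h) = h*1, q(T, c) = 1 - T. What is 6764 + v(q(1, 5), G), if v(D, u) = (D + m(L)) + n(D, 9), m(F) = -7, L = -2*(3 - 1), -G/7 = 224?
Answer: 6766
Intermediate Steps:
G = -1568 (G = -7*224 = -1568)
L = -4 (L = -2*2 = -4)
n(z, h) = h
v(D, u) = 2 + D (v(D, u) = (D - 7) + 9 = (-7 + D) + 9 = 2 + D)
6764 + v(q(1, 5), G) = 6764 + (2 + (1 - 1*1)) = 6764 + (2 + (1 - 1)) = 6764 + (2 + 0) = 6764 + 2 = 6766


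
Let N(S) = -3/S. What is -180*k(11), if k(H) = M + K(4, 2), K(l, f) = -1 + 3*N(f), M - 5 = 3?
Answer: -450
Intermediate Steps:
M = 8 (M = 5 + 3 = 8)
K(l, f) = -1 - 9/f (K(l, f) = -1 + 3*(-3/f) = -1 - 9/f)
k(H) = 5/2 (k(H) = 8 + (-9 - 1*2)/2 = 8 + (-9 - 2)/2 = 8 + (½)*(-11) = 8 - 11/2 = 5/2)
-180*k(11) = -180*5/2 = -450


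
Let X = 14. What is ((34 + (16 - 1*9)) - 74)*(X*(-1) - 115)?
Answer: 4257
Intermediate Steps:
((34 + (16 - 1*9)) - 74)*(X*(-1) - 115) = ((34 + (16 - 1*9)) - 74)*(14*(-1) - 115) = ((34 + (16 - 9)) - 74)*(-14 - 115) = ((34 + 7) - 74)*(-129) = (41 - 74)*(-129) = -33*(-129) = 4257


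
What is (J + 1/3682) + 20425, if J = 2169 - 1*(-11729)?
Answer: 126377287/3682 ≈ 34323.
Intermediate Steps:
J = 13898 (J = 2169 + 11729 = 13898)
(J + 1/3682) + 20425 = (13898 + 1/3682) + 20425 = 51172437/3682 + 20425 = 126377287/3682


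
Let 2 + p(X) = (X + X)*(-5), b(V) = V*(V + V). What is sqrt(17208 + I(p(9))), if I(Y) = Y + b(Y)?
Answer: 2*sqrt(8511) ≈ 184.51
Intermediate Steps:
b(V) = 2*V**2 (b(V) = V*(2*V) = 2*V**2)
p(X) = -2 - 10*X (p(X) = -2 + (X + X)*(-5) = -2 + (2*X)*(-5) = -2 - 10*X)
I(Y) = Y + 2*Y**2
sqrt(17208 + I(p(9))) = sqrt(17208 + (-2 - 10*9)*(1 + 2*(-2 - 10*9))) = sqrt(17208 + (-2 - 90)*(1 + 2*(-2 - 90))) = sqrt(17208 - 92*(1 + 2*(-92))) = sqrt(17208 - 92*(1 - 184)) = sqrt(17208 - 92*(-183)) = sqrt(17208 + 16836) = sqrt(34044) = 2*sqrt(8511)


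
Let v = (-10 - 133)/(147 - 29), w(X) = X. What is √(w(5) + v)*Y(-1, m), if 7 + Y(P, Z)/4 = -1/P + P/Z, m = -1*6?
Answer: -35*√52746/177 ≈ -45.414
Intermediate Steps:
m = -6
v = -143/118 ≈ -1.2119
Y(P, Z) = -28 - 4/P + 4*P/Z (Y(P, Z) = -28 + 4*(-1/P + P/Z) = -28 + (-4/P + 4*P/Z) = -28 - 4/P + 4*P/Z)
√(w(5) + v)*Y(-1, m) = √(5 - 143/118)*(-28 - 4/(-1) + 4*(-1)/(-6)) = √(447/118)*(-28 - 4*(-1) + 4*(-1)*(-⅙)) = (√52746/118)*(-28 + 4 + ⅔) = (√52746/118)*(-70/3) = -35*√52746/177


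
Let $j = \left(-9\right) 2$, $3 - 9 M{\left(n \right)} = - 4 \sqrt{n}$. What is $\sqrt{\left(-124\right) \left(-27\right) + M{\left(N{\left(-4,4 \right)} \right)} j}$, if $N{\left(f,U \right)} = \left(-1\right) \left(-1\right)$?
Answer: $\sqrt{3334} \approx 57.741$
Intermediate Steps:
$N{\left(f,U \right)} = 1$
$M{\left(n \right)} = \frac{1}{3} + \frac{4 \sqrt{n}}{9}$ ($M{\left(n \right)} = \frac{1}{3} - \frac{\left(-4\right) \sqrt{n}}{9} = \frac{1}{3} + \frac{4 \sqrt{n}}{9}$)
$j = -18$
$\sqrt{\left(-124\right) \left(-27\right) + M{\left(N{\left(-4,4 \right)} \right)} j} = \sqrt{\left(-124\right) \left(-27\right) + \left(\frac{1}{3} + \frac{4 \sqrt{1}}{9}\right) \left(-18\right)} = \sqrt{3348 + \left(\frac{1}{3} + \frac{4}{9} \cdot 1\right) \left(-18\right)} = \sqrt{3348 + \left(\frac{1}{3} + \frac{4}{9}\right) \left(-18\right)} = \sqrt{3348 + \frac{7}{9} \left(-18\right)} = \sqrt{3348 - 14} = \sqrt{3334}$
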